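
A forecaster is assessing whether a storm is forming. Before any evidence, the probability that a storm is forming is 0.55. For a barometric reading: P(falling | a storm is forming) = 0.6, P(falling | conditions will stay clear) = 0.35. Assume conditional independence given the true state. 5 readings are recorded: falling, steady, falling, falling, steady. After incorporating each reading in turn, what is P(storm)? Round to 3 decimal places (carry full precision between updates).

After 'falling': P(storm) = 0.6·0.5500 / (0.6·0.5500 + 0.35·0.4500) ≈ 0.6769
After 'steady': P(storm) = 0.4·0.6769 / (0.4·0.6769 + 0.65·0.3231) ≈ 0.5632
After 'falling': P(storm) = 0.6·0.5632 / (0.6·0.5632 + 0.35·0.4368) ≈ 0.6885
After 'falling': P(storm) = 0.6·0.6885 / (0.6·0.6885 + 0.35·0.3115) ≈ 0.7912
After 'steady': P(storm) = 0.4·0.7912 / (0.4·0.7912 + 0.65·0.2088) ≈ 0.6999

0.700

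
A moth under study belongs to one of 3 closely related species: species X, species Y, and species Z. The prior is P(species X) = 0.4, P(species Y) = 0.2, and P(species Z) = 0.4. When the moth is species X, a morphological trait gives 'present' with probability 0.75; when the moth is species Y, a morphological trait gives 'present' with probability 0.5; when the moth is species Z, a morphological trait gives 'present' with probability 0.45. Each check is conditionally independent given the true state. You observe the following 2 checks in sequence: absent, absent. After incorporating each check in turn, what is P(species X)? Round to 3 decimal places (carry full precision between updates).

0.128

After 'absent': normaliser = 0.25·0.4000 + 0.5·0.2000 + 0.55·0.4000; P(species X) ≈ 0.2381, P(species Y) ≈ 0.2381, P(species Z) ≈ 0.5238
After 'absent': normaliser = 0.25·0.2381 + 0.5·0.2381 + 0.55·0.5238; P(species X) ≈ 0.1276, P(species Y) ≈ 0.2551, P(species Z) ≈ 0.6173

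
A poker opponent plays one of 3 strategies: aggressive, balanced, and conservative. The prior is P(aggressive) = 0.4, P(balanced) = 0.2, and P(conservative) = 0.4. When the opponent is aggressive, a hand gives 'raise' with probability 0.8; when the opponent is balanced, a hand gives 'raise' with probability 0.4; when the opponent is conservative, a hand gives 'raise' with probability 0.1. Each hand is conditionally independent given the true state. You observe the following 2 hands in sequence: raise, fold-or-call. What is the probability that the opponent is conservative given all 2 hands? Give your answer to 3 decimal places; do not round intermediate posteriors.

After 'raise': normaliser = 0.8·0.4000 + 0.4·0.2000 + 0.1·0.4000; P(aggressive) ≈ 0.7273, P(balanced) ≈ 0.1818, P(conservative) ≈ 0.0909
After 'fold-or-call': normaliser = 0.2·0.7273 + 0.6·0.1818 + 0.9·0.0909; P(aggressive) ≈ 0.4324, P(balanced) ≈ 0.3243, P(conservative) ≈ 0.2432

0.243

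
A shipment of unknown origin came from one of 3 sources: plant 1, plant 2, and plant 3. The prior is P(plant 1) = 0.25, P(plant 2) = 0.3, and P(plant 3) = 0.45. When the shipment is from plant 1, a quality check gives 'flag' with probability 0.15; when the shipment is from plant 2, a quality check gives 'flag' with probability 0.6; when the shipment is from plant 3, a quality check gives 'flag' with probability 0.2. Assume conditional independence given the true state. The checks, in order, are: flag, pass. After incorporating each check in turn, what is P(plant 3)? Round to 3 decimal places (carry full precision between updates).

0.409

After 'flag': normaliser = 0.15·0.2500 + 0.6·0.3000 + 0.2·0.4500; P(plant 1) ≈ 0.1220, P(plant 2) ≈ 0.5854, P(plant 3) ≈ 0.2927
After 'pass': normaliser = 0.85·0.1220 + 0.4·0.5854 + 0.8·0.2927; P(plant 1) ≈ 0.1812, P(plant 2) ≈ 0.4094, P(plant 3) ≈ 0.4094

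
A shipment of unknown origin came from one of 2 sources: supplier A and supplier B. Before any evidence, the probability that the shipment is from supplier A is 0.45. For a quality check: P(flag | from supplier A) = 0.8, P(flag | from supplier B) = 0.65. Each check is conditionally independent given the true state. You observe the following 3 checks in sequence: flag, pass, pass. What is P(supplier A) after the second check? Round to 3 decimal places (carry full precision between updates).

Apply Bayes' rule sequentially, carrying P(supplier A) forward.
After 'flag': P(supplier A) = 0.8·0.4500 / (0.8·0.4500 + 0.65·0.5500) ≈ 0.5017
After 'pass': P(supplier A) = 0.2·0.5017 / (0.2·0.5017 + 0.35·0.4983) ≈ 0.3653

0.365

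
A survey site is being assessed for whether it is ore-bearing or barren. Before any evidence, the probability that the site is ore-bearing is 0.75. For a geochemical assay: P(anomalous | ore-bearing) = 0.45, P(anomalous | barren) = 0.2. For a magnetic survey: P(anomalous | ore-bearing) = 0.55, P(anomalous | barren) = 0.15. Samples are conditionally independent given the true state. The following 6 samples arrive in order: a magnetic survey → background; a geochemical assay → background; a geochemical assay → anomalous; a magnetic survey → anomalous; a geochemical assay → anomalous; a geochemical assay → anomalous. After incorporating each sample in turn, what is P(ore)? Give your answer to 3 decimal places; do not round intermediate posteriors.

0.979

After a magnetic survey='background': P(ore) = 0.45·0.7500 / (0.45·0.7500 + 0.85·0.2500) ≈ 0.6136
After a geochemical assay='background': P(ore) = 0.55·0.6136 / (0.55·0.6136 + 0.8·0.3864) ≈ 0.5220
After a geochemical assay='anomalous': P(ore) = 0.45·0.5220 / (0.45·0.5220 + 0.2·0.4780) ≈ 0.7107
After a magnetic survey='anomalous': P(ore) = 0.55·0.7107 / (0.55·0.7107 + 0.15·0.2893) ≈ 0.9001
After a geochemical assay='anomalous': P(ore) = 0.45·0.9001 / (0.45·0.9001 + 0.2·0.0999) ≈ 0.9530
After a geochemical assay='anomalous': P(ore) = 0.45·0.9530 / (0.45·0.9530 + 0.2·0.0470) ≈ 0.9785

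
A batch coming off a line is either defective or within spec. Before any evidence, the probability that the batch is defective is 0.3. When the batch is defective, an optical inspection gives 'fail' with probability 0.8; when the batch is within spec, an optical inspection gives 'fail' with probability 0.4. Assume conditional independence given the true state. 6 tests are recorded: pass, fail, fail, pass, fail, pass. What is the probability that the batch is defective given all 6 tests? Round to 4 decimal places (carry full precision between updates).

After 'pass': P(defective) = 0.2·0.3000 / (0.2·0.3000 + 0.6·0.7000) ≈ 0.1250
After 'fail': P(defective) = 0.8·0.1250 / (0.8·0.1250 + 0.4·0.8750) ≈ 0.2222
After 'fail': P(defective) = 0.8·0.2222 / (0.8·0.2222 + 0.4·0.7778) ≈ 0.3636
After 'pass': P(defective) = 0.2·0.3636 / (0.2·0.3636 + 0.6·0.6364) ≈ 0.1600
After 'fail': P(defective) = 0.8·0.1600 / (0.8·0.1600 + 0.4·0.8400) ≈ 0.2759
After 'pass': P(defective) = 0.2·0.2759 / (0.2·0.2759 + 0.6·0.7241) ≈ 0.1127

0.1127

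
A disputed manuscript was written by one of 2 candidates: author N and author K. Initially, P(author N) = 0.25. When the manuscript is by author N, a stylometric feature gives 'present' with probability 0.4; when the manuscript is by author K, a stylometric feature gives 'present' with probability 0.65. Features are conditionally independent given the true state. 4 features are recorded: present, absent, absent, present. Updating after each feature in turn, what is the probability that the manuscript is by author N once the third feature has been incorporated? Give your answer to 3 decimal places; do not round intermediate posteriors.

0.376

After 'present': P(author N) = 0.4·0.2500 / (0.4·0.2500 + 0.65·0.7500) ≈ 0.1702
After 'absent': P(author N) = 0.6·0.1702 / (0.6·0.1702 + 0.35·0.8298) ≈ 0.2602
After 'absent': P(author N) = 0.6·0.2602 / (0.6·0.2602 + 0.35·0.7398) ≈ 0.3761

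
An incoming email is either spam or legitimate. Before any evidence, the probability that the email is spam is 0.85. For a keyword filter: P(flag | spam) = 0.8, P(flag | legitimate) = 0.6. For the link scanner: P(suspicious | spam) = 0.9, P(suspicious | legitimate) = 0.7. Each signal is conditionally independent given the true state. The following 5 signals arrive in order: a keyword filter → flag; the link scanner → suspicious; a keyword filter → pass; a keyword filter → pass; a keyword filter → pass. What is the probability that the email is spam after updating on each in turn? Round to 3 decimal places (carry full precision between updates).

After a keyword filter='flag': P(spam) = 0.8·0.8500 / (0.8·0.8500 + 0.6·0.1500) ≈ 0.8831
After the link scanner='suspicious': P(spam) = 0.9·0.8831 / (0.9·0.8831 + 0.7·0.1169) ≈ 0.9067
After a keyword filter='pass': P(spam) = 0.2·0.9067 / (0.2·0.9067 + 0.4·0.0933) ≈ 0.8293
After a keyword filter='pass': P(spam) = 0.2·0.8293 / (0.2·0.8293 + 0.4·0.1707) ≈ 0.7083
After a keyword filter='pass': P(spam) = 0.2·0.7083 / (0.2·0.7083 + 0.4·0.2917) ≈ 0.5484

0.548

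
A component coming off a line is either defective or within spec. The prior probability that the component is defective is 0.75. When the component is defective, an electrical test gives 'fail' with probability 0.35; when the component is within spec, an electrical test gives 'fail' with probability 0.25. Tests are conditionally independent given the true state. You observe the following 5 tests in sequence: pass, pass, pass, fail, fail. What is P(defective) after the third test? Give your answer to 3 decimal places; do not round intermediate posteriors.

After 'pass': P(defective) = 0.65·0.7500 / (0.65·0.7500 + 0.75·0.2500) ≈ 0.7222
After 'pass': P(defective) = 0.65·0.7222 / (0.65·0.7222 + 0.75·0.2778) ≈ 0.6926
After 'pass': P(defective) = 0.65·0.6926 / (0.65·0.6926 + 0.75·0.3074) ≈ 0.6613

0.661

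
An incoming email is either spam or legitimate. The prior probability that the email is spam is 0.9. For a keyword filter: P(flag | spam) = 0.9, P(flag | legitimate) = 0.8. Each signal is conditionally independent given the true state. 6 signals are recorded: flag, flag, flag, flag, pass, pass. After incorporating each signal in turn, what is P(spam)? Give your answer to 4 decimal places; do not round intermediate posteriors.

After 'flag': P(spam) = 0.9·0.9000 / (0.9·0.9000 + 0.8·0.1000) ≈ 0.9101
After 'flag': P(spam) = 0.9·0.9101 / (0.9·0.9101 + 0.8·0.0899) ≈ 0.9193
After 'flag': P(spam) = 0.9·0.9193 / (0.9·0.9193 + 0.8·0.0807) ≈ 0.9276
After 'flag': P(spam) = 0.9·0.9276 / (0.9·0.9276 + 0.8·0.0724) ≈ 0.9351
After 'pass': P(spam) = 0.1·0.9351 / (0.1·0.9351 + 0.2·0.0649) ≈ 0.8782
After 'pass': P(spam) = 0.1·0.8782 / (0.1·0.8782 + 0.2·0.1218) ≈ 0.7828

0.7828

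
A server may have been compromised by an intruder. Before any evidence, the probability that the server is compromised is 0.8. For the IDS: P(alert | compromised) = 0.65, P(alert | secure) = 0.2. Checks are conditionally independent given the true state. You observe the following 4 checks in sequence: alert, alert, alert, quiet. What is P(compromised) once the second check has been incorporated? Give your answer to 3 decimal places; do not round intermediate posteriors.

After 'alert': P(compromised) = 0.65·0.8000 / (0.65·0.8000 + 0.2·0.2000) ≈ 0.9286
After 'alert': P(compromised) = 0.65·0.9286 / (0.65·0.9286 + 0.2·0.0714) ≈ 0.9769

0.977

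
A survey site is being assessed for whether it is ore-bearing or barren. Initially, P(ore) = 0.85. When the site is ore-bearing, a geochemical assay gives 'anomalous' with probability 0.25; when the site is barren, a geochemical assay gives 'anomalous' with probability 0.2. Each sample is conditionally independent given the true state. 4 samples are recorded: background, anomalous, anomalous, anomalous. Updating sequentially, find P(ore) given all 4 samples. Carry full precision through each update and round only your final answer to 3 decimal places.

Each posterior becomes the prior for the next update.
After 'background': P(ore) = 0.75·0.8500 / (0.75·0.8500 + 0.8·0.1500) ≈ 0.8416
After 'anomalous': P(ore) = 0.25·0.8416 / (0.25·0.8416 + 0.2·0.1584) ≈ 0.8691
After 'anomalous': P(ore) = 0.25·0.8691 / (0.25·0.8691 + 0.2·0.1309) ≈ 0.8925
After 'anomalous': P(ore) = 0.25·0.8925 / (0.25·0.8925 + 0.2·0.1075) ≈ 0.9121

0.912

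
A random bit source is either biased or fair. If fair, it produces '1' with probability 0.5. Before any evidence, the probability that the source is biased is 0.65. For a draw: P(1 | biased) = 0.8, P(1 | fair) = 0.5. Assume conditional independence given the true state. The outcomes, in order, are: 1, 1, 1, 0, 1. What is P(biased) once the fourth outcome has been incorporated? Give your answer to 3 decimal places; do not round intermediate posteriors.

Apply Bayes' rule sequentially, carrying P(biased) forward.
After '1': P(biased) = 0.8·0.6500 / (0.8·0.6500 + 0.5·0.3500) ≈ 0.7482
After '1': P(biased) = 0.8·0.7482 / (0.8·0.7482 + 0.5·0.2518) ≈ 0.8262
After '1': P(biased) = 0.8·0.8262 / (0.8·0.8262 + 0.5·0.1738) ≈ 0.8838
After '0': P(biased) = 0.2·0.8838 / (0.2·0.8838 + 0.5·0.1162) ≈ 0.7526

0.753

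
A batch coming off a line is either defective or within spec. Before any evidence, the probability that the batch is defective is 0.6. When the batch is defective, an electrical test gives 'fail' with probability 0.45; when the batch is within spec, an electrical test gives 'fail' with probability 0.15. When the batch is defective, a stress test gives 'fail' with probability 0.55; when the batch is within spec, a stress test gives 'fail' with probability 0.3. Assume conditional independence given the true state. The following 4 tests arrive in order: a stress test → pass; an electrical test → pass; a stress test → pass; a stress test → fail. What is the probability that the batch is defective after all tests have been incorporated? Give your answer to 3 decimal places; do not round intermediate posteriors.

0.424

After a stress test='pass': P(defective) = 0.45·0.6000 / (0.45·0.6000 + 0.7·0.4000) ≈ 0.4909
After an electrical test='pass': P(defective) = 0.55·0.4909 / (0.55·0.4909 + 0.85·0.5091) ≈ 0.3842
After a stress test='pass': P(defective) = 0.45·0.3842 / (0.45·0.3842 + 0.7·0.6158) ≈ 0.2863
After a stress test='fail': P(defective) = 0.55·0.2863 / (0.55·0.2863 + 0.3·0.7137) ≈ 0.4238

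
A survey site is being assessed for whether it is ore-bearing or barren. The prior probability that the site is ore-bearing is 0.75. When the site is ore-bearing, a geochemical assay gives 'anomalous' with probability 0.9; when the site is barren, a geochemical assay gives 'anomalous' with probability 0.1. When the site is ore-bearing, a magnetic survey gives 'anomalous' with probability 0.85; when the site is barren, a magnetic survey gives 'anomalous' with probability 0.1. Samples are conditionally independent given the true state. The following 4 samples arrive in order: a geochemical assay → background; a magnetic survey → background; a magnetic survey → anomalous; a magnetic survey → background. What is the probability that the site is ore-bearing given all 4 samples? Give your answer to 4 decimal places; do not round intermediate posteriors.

0.0730

After a geochemical assay='background': P(ore) = 0.1·0.7500 / (0.1·0.7500 + 0.9·0.2500) ≈ 0.2500
After a magnetic survey='background': P(ore) = 0.15·0.2500 / (0.15·0.2500 + 0.9·0.7500) ≈ 0.0526
After a magnetic survey='anomalous': P(ore) = 0.85·0.0526 / (0.85·0.0526 + 0.1·0.9474) ≈ 0.3208
After a magnetic survey='background': P(ore) = 0.15·0.3208 / (0.15·0.3208 + 0.9·0.6792) ≈ 0.0730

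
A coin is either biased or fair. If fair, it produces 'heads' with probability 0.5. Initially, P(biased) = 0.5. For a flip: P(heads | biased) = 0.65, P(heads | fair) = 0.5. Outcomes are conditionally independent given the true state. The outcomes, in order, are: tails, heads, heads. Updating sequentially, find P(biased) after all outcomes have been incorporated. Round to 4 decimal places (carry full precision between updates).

0.5419

Each posterior becomes the prior for the next update.
After 'tails': P(biased) = 0.35·0.5000 / (0.35·0.5000 + 0.5·0.5000) ≈ 0.4118
After 'heads': P(biased) = 0.65·0.4118 / (0.65·0.4118 + 0.5·0.5882) ≈ 0.4764
After 'heads': P(biased) = 0.65·0.4764 / (0.65·0.4764 + 0.5·0.5236) ≈ 0.5419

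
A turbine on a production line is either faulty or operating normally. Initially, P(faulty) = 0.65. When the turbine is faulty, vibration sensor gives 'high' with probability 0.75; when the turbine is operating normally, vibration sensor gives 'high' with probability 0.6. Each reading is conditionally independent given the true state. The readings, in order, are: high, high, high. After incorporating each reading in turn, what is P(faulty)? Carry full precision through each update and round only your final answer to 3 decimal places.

After 'high': P(faulty) = 0.75·0.6500 / (0.75·0.6500 + 0.6·0.3500) ≈ 0.6989
After 'high': P(faulty) = 0.75·0.6989 / (0.75·0.6989 + 0.6·0.3011) ≈ 0.7437
After 'high': P(faulty) = 0.75·0.7437 / (0.75·0.7437 + 0.6·0.2563) ≈ 0.7839

0.784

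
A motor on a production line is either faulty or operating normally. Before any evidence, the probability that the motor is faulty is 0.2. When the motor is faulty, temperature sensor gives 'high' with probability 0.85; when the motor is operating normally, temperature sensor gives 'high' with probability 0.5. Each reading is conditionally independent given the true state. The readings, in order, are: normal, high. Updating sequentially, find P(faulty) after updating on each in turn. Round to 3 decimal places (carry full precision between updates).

0.113

Each posterior becomes the prior for the next update.
After 'normal': P(faulty) = 0.15·0.2000 / (0.15·0.2000 + 0.5·0.8000) ≈ 0.0698
After 'high': P(faulty) = 0.85·0.0698 / (0.85·0.0698 + 0.5·0.9302) ≈ 0.1131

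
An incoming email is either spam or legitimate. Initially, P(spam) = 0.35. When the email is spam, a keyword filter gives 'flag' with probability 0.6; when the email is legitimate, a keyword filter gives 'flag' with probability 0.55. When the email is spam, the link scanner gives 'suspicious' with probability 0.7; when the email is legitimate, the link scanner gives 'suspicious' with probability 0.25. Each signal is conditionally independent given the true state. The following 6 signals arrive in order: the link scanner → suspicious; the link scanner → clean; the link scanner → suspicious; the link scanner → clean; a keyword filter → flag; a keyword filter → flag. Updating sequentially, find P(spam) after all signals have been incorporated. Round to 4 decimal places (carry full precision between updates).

After the link scanner='suspicious': P(spam) = 0.7·0.3500 / (0.7·0.3500 + 0.25·0.6500) ≈ 0.6012
After the link scanner='clean': P(spam) = 0.3·0.6012 / (0.3·0.6012 + 0.75·0.3988) ≈ 0.3762
After the link scanner='suspicious': P(spam) = 0.7·0.3762 / (0.7·0.3762 + 0.25·0.6238) ≈ 0.6281
After the link scanner='clean': P(spam) = 0.3·0.6281 / (0.3·0.6281 + 0.75·0.3719) ≈ 0.4031
After a keyword filter='flag': P(spam) = 0.6·0.4031 / (0.6·0.4031 + 0.55·0.5969) ≈ 0.4242
After a keyword filter='flag': P(spam) = 0.6·0.4242 / (0.6·0.4242 + 0.55·0.5758) ≈ 0.4456

0.4456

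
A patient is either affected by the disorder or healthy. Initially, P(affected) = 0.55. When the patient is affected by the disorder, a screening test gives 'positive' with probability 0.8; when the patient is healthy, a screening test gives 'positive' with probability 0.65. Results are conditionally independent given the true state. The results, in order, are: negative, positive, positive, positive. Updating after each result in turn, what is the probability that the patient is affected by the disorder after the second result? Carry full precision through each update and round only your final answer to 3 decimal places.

After 'negative': P(affected) = 0.2·0.5500 / (0.2·0.5500 + 0.35·0.4500) ≈ 0.4112
After 'positive': P(affected) = 0.8·0.4112 / (0.8·0.4112 + 0.65·0.5888) ≈ 0.4622

0.462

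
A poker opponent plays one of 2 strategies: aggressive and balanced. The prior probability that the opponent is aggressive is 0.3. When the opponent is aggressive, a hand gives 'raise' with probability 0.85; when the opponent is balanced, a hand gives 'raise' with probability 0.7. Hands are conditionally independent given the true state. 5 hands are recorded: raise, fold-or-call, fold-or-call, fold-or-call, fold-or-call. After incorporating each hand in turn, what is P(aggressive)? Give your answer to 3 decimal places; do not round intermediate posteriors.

After 'raise': P(aggressive) = 0.85·0.3000 / (0.85·0.3000 + 0.7·0.7000) ≈ 0.3423
After 'fold-or-call': P(aggressive) = 0.15·0.3423 / (0.15·0.3423 + 0.3·0.6577) ≈ 0.2065
After 'fold-or-call': P(aggressive) = 0.15·0.2065 / (0.15·0.2065 + 0.3·0.7935) ≈ 0.1151
After 'fold-or-call': P(aggressive) = 0.15·0.1151 / (0.15·0.1151 + 0.3·0.8849) ≈ 0.0611
After 'fold-or-call': P(aggressive) = 0.15·0.0611 / (0.15·0.0611 + 0.3·0.9389) ≈ 0.0315

0.032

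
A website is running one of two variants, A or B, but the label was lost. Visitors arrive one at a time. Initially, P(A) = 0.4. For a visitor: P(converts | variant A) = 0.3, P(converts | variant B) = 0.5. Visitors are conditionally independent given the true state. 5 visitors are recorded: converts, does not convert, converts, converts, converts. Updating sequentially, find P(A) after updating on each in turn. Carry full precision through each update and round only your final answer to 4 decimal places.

0.1079

After 'converts': P(A) = 0.3·0.4000 / (0.3·0.4000 + 0.5·0.6000) ≈ 0.2857
After 'does not convert': P(A) = 0.7·0.2857 / (0.7·0.2857 + 0.5·0.7143) ≈ 0.3590
After 'converts': P(A) = 0.3·0.3590 / (0.3·0.3590 + 0.5·0.6410) ≈ 0.2515
After 'converts': P(A) = 0.3·0.2515 / (0.3·0.2515 + 0.5·0.7485) ≈ 0.1678
After 'converts': P(A) = 0.3·0.1678 / (0.3·0.1678 + 0.5·0.8322) ≈ 0.1079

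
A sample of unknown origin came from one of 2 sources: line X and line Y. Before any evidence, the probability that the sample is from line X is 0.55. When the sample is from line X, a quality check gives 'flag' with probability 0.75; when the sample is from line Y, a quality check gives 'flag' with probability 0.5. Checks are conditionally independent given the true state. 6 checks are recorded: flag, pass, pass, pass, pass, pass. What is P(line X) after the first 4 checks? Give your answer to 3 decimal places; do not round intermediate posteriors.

After 'flag': P(line X) = 0.75·0.5500 / (0.75·0.5500 + 0.5·0.4500) ≈ 0.6471
After 'pass': P(line X) = 0.25·0.6471 / (0.25·0.6471 + 0.5·0.3529) ≈ 0.4783
After 'pass': P(line X) = 0.25·0.4783 / (0.25·0.4783 + 0.5·0.5217) ≈ 0.3143
After 'pass': P(line X) = 0.25·0.3143 / (0.25·0.3143 + 0.5·0.6857) ≈ 0.1864

0.186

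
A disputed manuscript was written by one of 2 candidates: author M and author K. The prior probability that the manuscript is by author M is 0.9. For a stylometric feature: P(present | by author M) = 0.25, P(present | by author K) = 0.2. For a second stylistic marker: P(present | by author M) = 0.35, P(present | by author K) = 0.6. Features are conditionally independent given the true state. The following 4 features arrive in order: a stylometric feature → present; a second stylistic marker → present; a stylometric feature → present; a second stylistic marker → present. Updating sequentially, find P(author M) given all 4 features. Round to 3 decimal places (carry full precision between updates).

Apply Bayes' rule sequentially, carrying P(author M) forward.
After a stylometric feature='present': P(author M) = 0.25·0.9000 / (0.25·0.9000 + 0.2·0.1000) ≈ 0.9184
After a second stylistic marker='present': P(author M) = 0.35·0.9184 / (0.35·0.9184 + 0.6·0.0816) ≈ 0.8678
After a stylometric feature='present': P(author M) = 0.25·0.8678 / (0.25·0.8678 + 0.2·0.1322) ≈ 0.8913
After a second stylistic marker='present': P(author M) = 0.35·0.8913 / (0.35·0.8913 + 0.6·0.1087) ≈ 0.8271

0.827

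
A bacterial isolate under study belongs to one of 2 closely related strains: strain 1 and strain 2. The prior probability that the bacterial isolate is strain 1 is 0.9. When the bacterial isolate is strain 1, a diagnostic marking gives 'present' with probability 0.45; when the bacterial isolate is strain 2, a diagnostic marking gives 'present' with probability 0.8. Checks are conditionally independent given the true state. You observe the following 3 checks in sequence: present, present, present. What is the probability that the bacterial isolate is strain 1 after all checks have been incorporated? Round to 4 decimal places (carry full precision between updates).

0.6157

After 'present': P(strain 1) = 0.45·0.9000 / (0.45·0.9000 + 0.8·0.1000) ≈ 0.8351
After 'present': P(strain 1) = 0.45·0.8351 / (0.45·0.8351 + 0.8·0.1649) ≈ 0.7401
After 'present': P(strain 1) = 0.45·0.7401 / (0.45·0.7401 + 0.8·0.2599) ≈ 0.6157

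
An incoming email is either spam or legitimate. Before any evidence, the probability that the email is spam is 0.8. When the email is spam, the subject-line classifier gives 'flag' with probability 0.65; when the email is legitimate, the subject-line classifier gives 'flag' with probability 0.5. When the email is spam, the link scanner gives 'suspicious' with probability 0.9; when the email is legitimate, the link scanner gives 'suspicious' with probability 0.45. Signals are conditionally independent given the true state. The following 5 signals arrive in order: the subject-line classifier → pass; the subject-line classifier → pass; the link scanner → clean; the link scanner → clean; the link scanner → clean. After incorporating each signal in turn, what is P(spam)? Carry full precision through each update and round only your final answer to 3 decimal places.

0.012

Each posterior becomes the prior for the next update.
After the subject-line classifier='pass': P(spam) = 0.35·0.8000 / (0.35·0.8000 + 0.5·0.2000) ≈ 0.7368
After the subject-line classifier='pass': P(spam) = 0.35·0.7368 / (0.35·0.7368 + 0.5·0.2632) ≈ 0.6622
After the link scanner='clean': P(spam) = 0.1·0.6622 / (0.1·0.6622 + 0.55·0.3378) ≈ 0.2627
After the link scanner='clean': P(spam) = 0.1·0.2627 / (0.1·0.2627 + 0.55·0.7373) ≈ 0.0609
After the link scanner='clean': P(spam) = 0.1·0.0609 / (0.1·0.0609 + 0.55·0.9391) ≈ 0.0116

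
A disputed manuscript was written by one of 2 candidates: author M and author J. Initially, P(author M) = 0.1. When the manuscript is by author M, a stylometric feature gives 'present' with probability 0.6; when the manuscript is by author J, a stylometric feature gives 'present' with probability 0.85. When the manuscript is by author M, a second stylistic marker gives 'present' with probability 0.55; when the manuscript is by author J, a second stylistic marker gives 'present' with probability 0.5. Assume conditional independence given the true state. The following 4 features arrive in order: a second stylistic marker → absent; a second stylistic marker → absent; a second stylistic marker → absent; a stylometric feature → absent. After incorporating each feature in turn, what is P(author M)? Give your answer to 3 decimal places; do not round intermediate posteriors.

0.178

After a second stylistic marker='absent': P(author M) = 0.45·0.1000 / (0.45·0.1000 + 0.5·0.9000) ≈ 0.0909
After a second stylistic marker='absent': P(author M) = 0.45·0.0909 / (0.45·0.0909 + 0.5·0.9091) ≈ 0.0826
After a second stylistic marker='absent': P(author M) = 0.45·0.0826 / (0.45·0.0826 + 0.5·0.9174) ≈ 0.0749
After a stylometric feature='absent': P(author M) = 0.4·0.0749 / (0.4·0.0749 + 0.15·0.9251) ≈ 0.1776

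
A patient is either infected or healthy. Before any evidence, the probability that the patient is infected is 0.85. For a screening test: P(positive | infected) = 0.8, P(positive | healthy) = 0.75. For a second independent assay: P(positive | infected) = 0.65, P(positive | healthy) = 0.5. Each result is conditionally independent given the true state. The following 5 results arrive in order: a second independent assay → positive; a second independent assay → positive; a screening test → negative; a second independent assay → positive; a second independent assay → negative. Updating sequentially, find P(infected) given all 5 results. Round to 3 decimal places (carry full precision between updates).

After a second independent assay='positive': P(infected) = 0.65·0.8500 / (0.65·0.8500 + 0.5·0.1500) ≈ 0.8805
After a second independent assay='positive': P(infected) = 0.65·0.8805 / (0.65·0.8805 + 0.5·0.1195) ≈ 0.9055
After a screening test='negative': P(infected) = 0.2·0.9055 / (0.2·0.9055 + 0.25·0.0945) ≈ 0.8845
After a second independent assay='positive': P(infected) = 0.65·0.8845 / (0.65·0.8845 + 0.5·0.1155) ≈ 0.9088
After a second independent assay='negative': P(infected) = 0.35·0.9088 / (0.35·0.9088 + 0.5·0.0912) ≈ 0.8746

0.875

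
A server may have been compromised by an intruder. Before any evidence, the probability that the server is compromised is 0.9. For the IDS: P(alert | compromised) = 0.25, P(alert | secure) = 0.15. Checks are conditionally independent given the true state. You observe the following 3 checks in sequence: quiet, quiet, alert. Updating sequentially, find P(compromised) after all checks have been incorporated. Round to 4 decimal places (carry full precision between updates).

After 'quiet': P(compromised) = 0.75·0.9000 / (0.75·0.9000 + 0.85·0.1000) ≈ 0.8882
After 'quiet': P(compromised) = 0.75·0.8882 / (0.75·0.8882 + 0.85·0.1118) ≈ 0.8751
After 'alert': P(compromised) = 0.25·0.8751 / (0.25·0.8751 + 0.15·0.1249) ≈ 0.9211

0.9211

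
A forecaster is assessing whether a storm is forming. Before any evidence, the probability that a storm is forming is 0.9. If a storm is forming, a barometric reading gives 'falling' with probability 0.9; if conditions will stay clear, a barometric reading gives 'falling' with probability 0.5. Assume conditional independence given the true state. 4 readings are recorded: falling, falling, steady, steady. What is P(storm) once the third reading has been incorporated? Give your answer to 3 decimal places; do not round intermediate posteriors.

Each posterior becomes the prior for the next update.
After 'falling': P(storm) = 0.9·0.9000 / (0.9·0.9000 + 0.5·0.1000) ≈ 0.9419
After 'falling': P(storm) = 0.9·0.9419 / (0.9·0.9419 + 0.5·0.0581) ≈ 0.9668
After 'steady': P(storm) = 0.1·0.9668 / (0.1·0.9668 + 0.5·0.0332) ≈ 0.8536

0.854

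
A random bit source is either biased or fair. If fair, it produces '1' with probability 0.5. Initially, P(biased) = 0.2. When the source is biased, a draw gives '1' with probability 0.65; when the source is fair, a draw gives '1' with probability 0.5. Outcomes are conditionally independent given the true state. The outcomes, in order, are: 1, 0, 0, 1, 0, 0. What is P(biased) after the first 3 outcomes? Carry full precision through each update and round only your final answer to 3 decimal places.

0.137

After '1': P(biased) = 0.65·0.2000 / (0.65·0.2000 + 0.5·0.8000) ≈ 0.2453
After '0': P(biased) = 0.35·0.2453 / (0.35·0.2453 + 0.5·0.7547) ≈ 0.1853
After '0': P(biased) = 0.35·0.1853 / (0.35·0.1853 + 0.5·0.8147) ≈ 0.1374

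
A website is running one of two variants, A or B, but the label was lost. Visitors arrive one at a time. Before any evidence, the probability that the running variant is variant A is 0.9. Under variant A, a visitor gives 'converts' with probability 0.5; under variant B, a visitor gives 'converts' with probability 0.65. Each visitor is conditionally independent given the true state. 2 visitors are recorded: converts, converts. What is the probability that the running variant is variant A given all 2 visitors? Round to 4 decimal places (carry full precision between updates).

After 'converts': P(A) = 0.5·0.9000 / (0.5·0.9000 + 0.65·0.1000) ≈ 0.8738
After 'converts': P(A) = 0.5·0.8738 / (0.5·0.8738 + 0.65·0.1262) ≈ 0.8419

0.8419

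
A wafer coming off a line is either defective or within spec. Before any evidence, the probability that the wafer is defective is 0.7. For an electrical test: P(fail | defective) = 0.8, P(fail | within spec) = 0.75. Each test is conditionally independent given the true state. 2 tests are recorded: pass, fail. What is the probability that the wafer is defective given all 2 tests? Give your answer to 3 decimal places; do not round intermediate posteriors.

0.666

Apply Bayes' rule sequentially, carrying P(defective) forward.
After 'pass': P(defective) = 0.2·0.7000 / (0.2·0.7000 + 0.25·0.3000) ≈ 0.6512
After 'fail': P(defective) = 0.8·0.6512 / (0.8·0.6512 + 0.75·0.3488) ≈ 0.6657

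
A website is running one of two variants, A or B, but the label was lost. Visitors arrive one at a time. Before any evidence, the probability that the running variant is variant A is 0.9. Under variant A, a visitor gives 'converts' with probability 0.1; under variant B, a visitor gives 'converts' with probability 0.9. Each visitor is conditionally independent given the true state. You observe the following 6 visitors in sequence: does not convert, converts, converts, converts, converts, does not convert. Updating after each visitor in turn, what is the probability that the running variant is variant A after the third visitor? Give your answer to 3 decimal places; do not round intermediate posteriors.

After 'does not convert': P(A) = 0.9·0.9000 / (0.9·0.9000 + 0.1·0.1000) ≈ 0.9878
After 'converts': P(A) = 0.1·0.9878 / (0.1·0.9878 + 0.9·0.0122) ≈ 0.9000
After 'converts': P(A) = 0.1·0.9000 / (0.1·0.9000 + 0.9·0.1000) ≈ 0.5000

0.500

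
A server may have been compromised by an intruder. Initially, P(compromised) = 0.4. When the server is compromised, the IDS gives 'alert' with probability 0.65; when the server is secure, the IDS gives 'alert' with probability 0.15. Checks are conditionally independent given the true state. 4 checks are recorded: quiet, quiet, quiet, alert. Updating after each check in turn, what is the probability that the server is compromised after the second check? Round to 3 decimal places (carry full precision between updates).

After 'quiet': P(compromised) = 0.35·0.4000 / (0.35·0.4000 + 0.85·0.6000) ≈ 0.2154
After 'quiet': P(compromised) = 0.35·0.2154 / (0.35·0.2154 + 0.85·0.7846) ≈ 0.1016

0.102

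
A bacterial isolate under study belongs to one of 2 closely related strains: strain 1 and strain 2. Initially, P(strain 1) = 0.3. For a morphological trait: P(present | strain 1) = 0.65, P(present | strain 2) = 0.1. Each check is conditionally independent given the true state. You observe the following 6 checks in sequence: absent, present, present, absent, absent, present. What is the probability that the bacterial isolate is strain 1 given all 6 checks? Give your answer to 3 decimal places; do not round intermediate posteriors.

0.874

After 'absent': P(strain 1) = 0.35·0.3000 / (0.35·0.3000 + 0.9·0.7000) ≈ 0.1429
After 'present': P(strain 1) = 0.65·0.1429 / (0.65·0.1429 + 0.1·0.8571) ≈ 0.5200
After 'present': P(strain 1) = 0.65·0.5200 / (0.65·0.5200 + 0.1·0.4800) ≈ 0.8756
After 'absent': P(strain 1) = 0.35·0.8756 / (0.35·0.8756 + 0.9·0.1244) ≈ 0.7325
After 'absent': P(strain 1) = 0.35·0.7325 / (0.35·0.7325 + 0.9·0.2675) ≈ 0.5157
After 'present': P(strain 1) = 0.65·0.5157 / (0.65·0.5157 + 0.1·0.4843) ≈ 0.8738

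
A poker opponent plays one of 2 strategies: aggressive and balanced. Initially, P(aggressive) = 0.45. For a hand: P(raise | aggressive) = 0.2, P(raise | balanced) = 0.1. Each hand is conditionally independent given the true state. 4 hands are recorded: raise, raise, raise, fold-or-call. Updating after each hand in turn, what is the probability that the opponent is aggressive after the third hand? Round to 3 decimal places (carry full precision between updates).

After 'raise': P(aggressive) = 0.2·0.4500 / (0.2·0.4500 + 0.1·0.5500) ≈ 0.6207
After 'raise': P(aggressive) = 0.2·0.6207 / (0.2·0.6207 + 0.1·0.3793) ≈ 0.7660
After 'raise': P(aggressive) = 0.2·0.7660 / (0.2·0.7660 + 0.1·0.2340) ≈ 0.8675

0.867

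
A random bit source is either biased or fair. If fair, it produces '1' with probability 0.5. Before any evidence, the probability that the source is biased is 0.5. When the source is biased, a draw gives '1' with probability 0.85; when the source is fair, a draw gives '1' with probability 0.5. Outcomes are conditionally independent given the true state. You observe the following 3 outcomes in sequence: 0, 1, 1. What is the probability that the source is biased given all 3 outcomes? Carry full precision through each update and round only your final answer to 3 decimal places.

0.464

Apply Bayes' rule sequentially, carrying P(biased) forward.
After '0': P(biased) = 0.15·0.5000 / (0.15·0.5000 + 0.5·0.5000) ≈ 0.2308
After '1': P(biased) = 0.85·0.2308 / (0.85·0.2308 + 0.5·0.7692) ≈ 0.3377
After '1': P(biased) = 0.85·0.3377 / (0.85·0.3377 + 0.5·0.6623) ≈ 0.4644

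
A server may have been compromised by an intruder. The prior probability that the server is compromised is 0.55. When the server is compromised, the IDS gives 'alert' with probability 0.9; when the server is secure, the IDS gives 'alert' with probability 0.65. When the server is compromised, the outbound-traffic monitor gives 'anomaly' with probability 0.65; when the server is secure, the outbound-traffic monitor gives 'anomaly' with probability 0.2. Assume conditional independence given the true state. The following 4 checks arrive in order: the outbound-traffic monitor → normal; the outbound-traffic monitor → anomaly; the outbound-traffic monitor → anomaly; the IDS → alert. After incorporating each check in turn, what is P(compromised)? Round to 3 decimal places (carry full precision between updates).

0.887

After the outbound-traffic monitor='normal': P(compromised) = 0.35·0.5500 / (0.35·0.5500 + 0.8·0.4500) ≈ 0.3484
After the outbound-traffic monitor='anomaly': P(compromised) = 0.65·0.3484 / (0.65·0.3484 + 0.2·0.6516) ≈ 0.6347
After the outbound-traffic monitor='anomaly': P(compromised) = 0.65·0.6347 / (0.65·0.6347 + 0.2·0.3653) ≈ 0.8496
After the IDS='alert': P(compromised) = 0.9·0.8496 / (0.9·0.8496 + 0.65·0.1504) ≈ 0.8866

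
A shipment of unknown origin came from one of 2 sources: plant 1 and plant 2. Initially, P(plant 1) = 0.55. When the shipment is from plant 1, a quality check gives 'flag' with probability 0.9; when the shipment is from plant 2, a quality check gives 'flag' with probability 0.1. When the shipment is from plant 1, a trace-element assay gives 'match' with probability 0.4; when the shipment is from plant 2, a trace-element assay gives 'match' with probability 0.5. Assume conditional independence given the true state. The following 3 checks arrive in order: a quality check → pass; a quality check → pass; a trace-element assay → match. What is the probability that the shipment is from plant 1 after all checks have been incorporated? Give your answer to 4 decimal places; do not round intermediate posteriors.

After a quality check='pass': P(plant 1) = 0.1·0.5500 / (0.1·0.5500 + 0.9·0.4500) ≈ 0.1196
After a quality check='pass': P(plant 1) = 0.1·0.1196 / (0.1·0.1196 + 0.9·0.8804) ≈ 0.0149
After a trace-element assay='match': P(plant 1) = 0.4·0.0149 / (0.4·0.0149 + 0.5·0.9851) ≈ 0.0119

0.0119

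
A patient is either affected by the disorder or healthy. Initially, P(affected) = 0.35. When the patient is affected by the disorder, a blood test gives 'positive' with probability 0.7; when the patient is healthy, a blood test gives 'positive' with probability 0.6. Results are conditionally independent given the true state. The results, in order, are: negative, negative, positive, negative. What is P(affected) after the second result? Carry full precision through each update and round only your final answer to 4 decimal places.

0.2325

Each posterior becomes the prior for the next update.
After 'negative': P(affected) = 0.3·0.3500 / (0.3·0.3500 + 0.4·0.6500) ≈ 0.2877
After 'negative': P(affected) = 0.3·0.2877 / (0.3·0.2877 + 0.4·0.7123) ≈ 0.2325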